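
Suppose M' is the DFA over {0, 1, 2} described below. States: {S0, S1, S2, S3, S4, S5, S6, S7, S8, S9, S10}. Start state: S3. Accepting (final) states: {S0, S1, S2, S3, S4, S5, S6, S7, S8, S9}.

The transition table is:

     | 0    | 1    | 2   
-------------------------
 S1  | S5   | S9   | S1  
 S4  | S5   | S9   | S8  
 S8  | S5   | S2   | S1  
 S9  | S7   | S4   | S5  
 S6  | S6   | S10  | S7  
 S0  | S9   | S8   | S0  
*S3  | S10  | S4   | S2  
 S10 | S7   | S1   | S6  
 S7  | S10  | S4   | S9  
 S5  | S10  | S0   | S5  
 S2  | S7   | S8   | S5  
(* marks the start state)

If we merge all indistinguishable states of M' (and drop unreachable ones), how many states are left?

7

Initial partition by acceptance: {S0,S1,S2,S3,S4,S5,S6,S7,S8,S9} | {S10}.
Refine {S0,S1,S2,S3,S4,S5,S6,S7,S8,S9} on symbol 0: members go to different blocks, giving {S0,S1,S2,S4,S6,S8,S9} and {S3,S5,S7}.
Refine {S0,S1,S2,S4,S6,S8,S9} on symbol 0: members go to different blocks, giving {S1,S2,S4,S8,S9} and {S0,S6}.
Refine {S1,S2,S4,S8,S9} on symbol 2: members go to different blocks, giving {S1,S4,S8} and {S2,S9}.
Refine {S3,S5,S7} on symbol 1: members go to different blocks, giving {S3,S7} and {S5}.
Refine {S0,S6} on symbol 0: members go to different blocks, giving {S0} and {S6}.
No further refinement is possible. Final partition (7 blocks): {S1,S4,S8} | {S10} | {S3,S7} | {S0} | {S2,S9} | {S5} | {S6}.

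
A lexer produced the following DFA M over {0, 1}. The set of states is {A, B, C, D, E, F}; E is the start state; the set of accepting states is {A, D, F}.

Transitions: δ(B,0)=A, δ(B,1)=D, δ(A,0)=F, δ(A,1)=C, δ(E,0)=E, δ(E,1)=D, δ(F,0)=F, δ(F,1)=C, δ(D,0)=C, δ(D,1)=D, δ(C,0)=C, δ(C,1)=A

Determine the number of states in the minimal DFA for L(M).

4

First remove the unreachable states {B}; 5 states remain.
P0 = {A,D,F} | {C,E}.
Refine {A,D,F} on symbol 0: members go to different blocks, giving {A,F} and {D}.
On input 1, block {C,E} splits into {C} and {E}.
The partition is now stable with 4 blocks: {A,F} | {C} | {D} | {E}.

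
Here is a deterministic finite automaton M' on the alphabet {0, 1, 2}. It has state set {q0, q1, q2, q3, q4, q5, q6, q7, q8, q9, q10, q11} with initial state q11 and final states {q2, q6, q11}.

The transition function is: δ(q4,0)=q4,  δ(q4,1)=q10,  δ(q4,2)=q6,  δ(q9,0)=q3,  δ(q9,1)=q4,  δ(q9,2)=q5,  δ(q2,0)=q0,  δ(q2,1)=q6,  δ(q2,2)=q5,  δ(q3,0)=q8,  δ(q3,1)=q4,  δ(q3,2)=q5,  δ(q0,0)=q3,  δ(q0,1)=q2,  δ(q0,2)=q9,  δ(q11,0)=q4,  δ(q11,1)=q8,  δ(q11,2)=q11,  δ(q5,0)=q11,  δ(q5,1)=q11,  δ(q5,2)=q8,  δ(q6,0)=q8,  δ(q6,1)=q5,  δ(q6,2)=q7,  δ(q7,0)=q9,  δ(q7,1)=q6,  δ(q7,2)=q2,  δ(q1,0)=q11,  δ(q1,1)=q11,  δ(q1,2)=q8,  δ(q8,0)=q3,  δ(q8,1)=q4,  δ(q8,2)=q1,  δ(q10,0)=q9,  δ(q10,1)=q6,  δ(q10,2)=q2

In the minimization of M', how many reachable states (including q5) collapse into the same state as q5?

2

Every state is reachable, so we keep all 12.
Start with accepting vs non-accepting: {q2,q6,q11} | {q0,q1,q3,q4,q5,q7,q8,q9,q10}.
Split {q2,q6,q11} by δ(·,1) → {q6,q11} and {q2}.
On input 2, block {q6,q11} splits into {q6} and {q11}.
Split {q0,q1,q3,q4,q5,q7,q8,q9,q10} by δ(·,0) → {q0,q3,q4,q7,q8,q9,q10} and {q1,q5}.
Refine {q0,q3,q4,q7,q8,q9,q10} on symbol 1: members go to different blocks, giving {q3,q4,q8,q9} and {q7,q10} and {q0}.
On input 1, block {q3,q4,q8,q9} splits into {q3,q8,q9} and {q4}.
No further refinement is possible. Final partition (8 blocks): {q6} | {q3,q8,q9} | {q2} | {q11} | {q1,q5} | {q7,q10} | {q0} | {q4}.
The equivalence class containing q5 is {q1,q5}, of size 2.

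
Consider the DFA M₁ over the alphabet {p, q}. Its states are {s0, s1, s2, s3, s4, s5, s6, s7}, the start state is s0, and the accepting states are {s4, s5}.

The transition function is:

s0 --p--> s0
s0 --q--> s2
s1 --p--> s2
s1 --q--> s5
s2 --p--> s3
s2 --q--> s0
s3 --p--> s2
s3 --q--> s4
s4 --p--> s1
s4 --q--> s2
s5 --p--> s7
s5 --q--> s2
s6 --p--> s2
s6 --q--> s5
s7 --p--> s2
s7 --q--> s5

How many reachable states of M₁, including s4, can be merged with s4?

Reachable states from the start: {s0,s1,s2,s3,s4,s5,s7}. Unreachable: {s6} — drop them.
P0 = {s4,s5} | {s0,s1,s2,s3,s7}.
On input q, block {s0,s1,s2,s3,s7} splits into {s1,s3,s7} and {s0,s2}.
Split {s0,s2} by δ(·,p) → {s0} and {s2}.
The partition is now stable with 4 blocks: {s4,s5} | {s1,s3,s7} | {s0} | {s2}.
State s4 belongs to the block {s4,s5}, which has 2 states.

2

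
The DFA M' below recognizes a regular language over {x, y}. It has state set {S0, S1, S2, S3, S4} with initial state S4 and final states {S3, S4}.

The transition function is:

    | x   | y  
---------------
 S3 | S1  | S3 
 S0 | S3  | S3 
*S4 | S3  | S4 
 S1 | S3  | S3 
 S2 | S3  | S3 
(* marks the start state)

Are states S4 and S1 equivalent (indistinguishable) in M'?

No

First remove the unreachable states {S0,S2}; 3 states remain.
Initial partition by acceptance: {S3,S4} | {S1}.
Refine {S3,S4} on symbol x: members go to different blocks, giving {S3} and {S4}.
Stable partition: {S3} | {S1} | {S4} — 3 equivalence classes.
S4 and S1 end up in different blocks, so they are distinguishable. For instance, the string 'ε' is accepted from only S4.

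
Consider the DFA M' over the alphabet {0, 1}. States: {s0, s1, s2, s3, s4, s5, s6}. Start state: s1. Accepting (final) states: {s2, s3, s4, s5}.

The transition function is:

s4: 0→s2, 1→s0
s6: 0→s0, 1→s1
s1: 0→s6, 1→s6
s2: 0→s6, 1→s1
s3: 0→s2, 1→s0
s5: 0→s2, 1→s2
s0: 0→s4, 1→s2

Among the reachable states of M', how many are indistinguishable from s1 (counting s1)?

1

First remove the unreachable states {s3,s5}; 5 states remain.
Initial partition by acceptance: {s2,s4} | {s0,s1,s6}.
Split {s2,s4} by δ(·,0) → {s2} and {s4}.
Refine {s0,s1,s6} on symbol 0: members go to different blocks, giving {s1,s6} and {s0}.
On input 0, block {s1,s6} splits into {s1} and {s6}.
The partition is now stable with 5 blocks: {s2} | {s1} | {s4} | {s0} | {s6}.
State s1 belongs to the block {s1}, which has 1 states.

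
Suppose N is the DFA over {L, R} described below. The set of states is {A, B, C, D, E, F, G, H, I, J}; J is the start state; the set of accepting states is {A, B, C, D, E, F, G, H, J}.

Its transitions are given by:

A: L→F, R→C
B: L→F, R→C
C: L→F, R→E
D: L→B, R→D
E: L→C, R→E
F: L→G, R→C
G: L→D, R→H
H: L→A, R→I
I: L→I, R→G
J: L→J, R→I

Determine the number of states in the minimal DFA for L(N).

P0 = {A,B,C,D,E,F,G,H,J} | {I}.
On input R, block {A,B,C,D,E,F,G,H,J} splits into {A,B,C,D,E,F,G} and {H,J}.
Split {A,B,C,D,E,F,G} by δ(·,R) → {A,B,C,D,E,F} and {G}.
Refine {A,B,C,D,E,F} on symbol L: members go to different blocks, giving {A,B,C,D,E} and {F}.
Split {A,B,C,D,E} by δ(·,L) → {A,B,C} and {D,E}.
Refine {A,B,C} on symbol R: members go to different blocks, giving {A,B} and {C}.
On input L, block {H,J} splits into {H} and {J}.
Split {D,E} by δ(·,L) → {D} and {E}.
Stable partition: {A,B} | {I} | {H} | {G} | {F} | {D} | {C} | {J} | {E} — 9 equivalence classes.

9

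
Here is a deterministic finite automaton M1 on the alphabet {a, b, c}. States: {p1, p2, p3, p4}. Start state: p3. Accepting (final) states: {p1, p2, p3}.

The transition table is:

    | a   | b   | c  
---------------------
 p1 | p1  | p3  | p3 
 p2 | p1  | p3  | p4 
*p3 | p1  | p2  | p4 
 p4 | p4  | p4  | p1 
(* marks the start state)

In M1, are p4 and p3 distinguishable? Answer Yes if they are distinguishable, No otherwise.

Yes

Every state is reachable, so we keep all 4.
Initial partition by acceptance: {p1,p2,p3} | {p4}.
Refine {p1,p2,p3} on symbol c: members go to different blocks, giving {p2,p3} and {p1}.
No further refinement is possible. Final partition (3 blocks): {p2,p3} | {p4} | {p1}.
p4 and p3 end up in different blocks, so they are distinguishable. For instance, the string 'ε' is accepted from only p3.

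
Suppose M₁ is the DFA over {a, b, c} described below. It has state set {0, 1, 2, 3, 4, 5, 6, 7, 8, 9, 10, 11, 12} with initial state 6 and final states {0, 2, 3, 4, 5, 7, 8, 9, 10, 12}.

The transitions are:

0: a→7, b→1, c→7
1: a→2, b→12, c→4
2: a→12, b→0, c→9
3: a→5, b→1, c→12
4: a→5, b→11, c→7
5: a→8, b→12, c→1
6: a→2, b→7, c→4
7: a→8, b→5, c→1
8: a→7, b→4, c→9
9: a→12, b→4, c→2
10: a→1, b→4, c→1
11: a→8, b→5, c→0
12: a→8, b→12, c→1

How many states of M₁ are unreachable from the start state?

2

BFS from 6 reaches {0, 1, 2, 4, 5, 6, 7, 8, 9, 11, 12}; the 2 state(s) 3, 10 are never visited.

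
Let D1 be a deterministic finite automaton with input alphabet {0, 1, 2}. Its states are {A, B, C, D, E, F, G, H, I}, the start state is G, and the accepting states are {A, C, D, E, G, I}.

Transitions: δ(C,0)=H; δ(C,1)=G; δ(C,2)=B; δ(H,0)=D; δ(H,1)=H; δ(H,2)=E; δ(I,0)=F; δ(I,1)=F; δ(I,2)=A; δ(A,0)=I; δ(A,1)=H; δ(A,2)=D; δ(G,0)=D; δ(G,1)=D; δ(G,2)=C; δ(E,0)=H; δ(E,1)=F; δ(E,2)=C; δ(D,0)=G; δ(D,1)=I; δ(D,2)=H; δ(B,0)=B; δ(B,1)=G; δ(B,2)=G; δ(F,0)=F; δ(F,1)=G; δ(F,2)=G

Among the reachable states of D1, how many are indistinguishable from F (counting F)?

Start with accepting vs non-accepting: {A,C,D,E,G,I} | {B,F,H}.
Split {A,C,D,E,G,I} by δ(·,0) → {A,D,G} and {C,E,I}.
Split {A,D,G} by δ(·,0) → {D,G} and {A}.
Refine {D,G} on symbol 1: members go to different blocks, giving {D} and {G}.
Refine {B,F,H} on symbol 0: members go to different blocks, giving {B,F} and {H}.
Refine {C,E,I} on symbol 0: members go to different blocks, giving {C,E} and {I}.
On input 1, block {C,E} splits into {C} and {E}.
No further refinement is possible. Final partition (8 blocks): {D} | {B,F} | {C} | {A} | {G} | {H} | {I} | {E}.
State F belongs to the block {B,F}, which has 2 states.

2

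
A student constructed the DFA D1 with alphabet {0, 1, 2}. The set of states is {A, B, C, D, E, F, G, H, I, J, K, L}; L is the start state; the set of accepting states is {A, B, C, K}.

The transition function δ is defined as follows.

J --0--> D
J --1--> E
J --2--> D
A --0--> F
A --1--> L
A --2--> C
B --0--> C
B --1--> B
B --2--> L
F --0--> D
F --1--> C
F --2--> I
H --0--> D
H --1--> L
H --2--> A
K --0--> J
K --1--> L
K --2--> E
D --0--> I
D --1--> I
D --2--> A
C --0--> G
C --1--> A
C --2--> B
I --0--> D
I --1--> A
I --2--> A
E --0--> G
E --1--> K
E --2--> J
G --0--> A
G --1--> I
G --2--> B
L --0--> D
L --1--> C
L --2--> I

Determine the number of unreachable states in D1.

BFS from L reaches {A, B, C, D, F, G, I, L}; the 4 state(s) E, H, J, K are never visited.

4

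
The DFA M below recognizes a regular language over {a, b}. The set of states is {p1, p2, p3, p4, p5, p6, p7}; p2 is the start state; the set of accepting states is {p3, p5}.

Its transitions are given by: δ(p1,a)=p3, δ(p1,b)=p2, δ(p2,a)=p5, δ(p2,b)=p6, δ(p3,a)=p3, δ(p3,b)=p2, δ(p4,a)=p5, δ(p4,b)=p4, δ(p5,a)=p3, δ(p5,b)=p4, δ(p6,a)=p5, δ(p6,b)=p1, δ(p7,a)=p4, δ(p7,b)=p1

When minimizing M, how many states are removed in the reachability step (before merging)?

BFS from p2 reaches {p1, p2, p3, p4, p5, p6}; the 1 state(s) p7 are never visited.

1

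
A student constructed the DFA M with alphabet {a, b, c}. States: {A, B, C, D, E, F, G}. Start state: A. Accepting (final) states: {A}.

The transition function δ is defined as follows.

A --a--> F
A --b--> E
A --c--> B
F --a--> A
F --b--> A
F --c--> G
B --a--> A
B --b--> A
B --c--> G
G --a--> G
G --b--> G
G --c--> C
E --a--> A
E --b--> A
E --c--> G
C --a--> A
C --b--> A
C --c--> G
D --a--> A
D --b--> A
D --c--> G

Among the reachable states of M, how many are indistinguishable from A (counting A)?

Reachable states from the start: {A,B,C,E,F,G}. Unreachable: {D} — drop them.
Initial partition by acceptance: {A} | {B,C,E,F,G}.
Refine {B,C,E,F,G} on symbol a: members go to different blocks, giving {B,C,E,F} and {G}.
The partition is now stable with 3 blocks: {A} | {B,C,E,F} | {G}.
The equivalence class containing A is {A}, of size 1.

1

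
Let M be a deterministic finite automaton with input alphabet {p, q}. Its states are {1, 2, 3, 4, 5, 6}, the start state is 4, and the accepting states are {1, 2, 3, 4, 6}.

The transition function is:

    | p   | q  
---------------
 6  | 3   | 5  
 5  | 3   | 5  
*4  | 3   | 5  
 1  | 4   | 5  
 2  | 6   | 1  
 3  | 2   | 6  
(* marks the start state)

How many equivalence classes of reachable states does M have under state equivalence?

Initial partition by acceptance: {1,2,3,4,6} | {5}.
Refine {1,2,3,4,6} on symbol q: members go to different blocks, giving {1,4,6} and {2,3}.
On input p, block {1,4,6} splits into {4,6} and {1}.
Split {2,3} by δ(·,p) → {2} and {3}.
Stable partition: {4,6} | {5} | {2} | {1} | {3} — 5 equivalence classes.

5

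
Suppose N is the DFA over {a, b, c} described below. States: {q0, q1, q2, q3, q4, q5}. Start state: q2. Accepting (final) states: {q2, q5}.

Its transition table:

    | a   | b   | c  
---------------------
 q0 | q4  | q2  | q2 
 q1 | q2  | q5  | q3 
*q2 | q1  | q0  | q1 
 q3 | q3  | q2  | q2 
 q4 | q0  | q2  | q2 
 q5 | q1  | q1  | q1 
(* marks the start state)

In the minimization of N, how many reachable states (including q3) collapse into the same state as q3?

3

Start with accepting vs non-accepting: {q2,q5} | {q0,q1,q3,q4}.
Refine {q0,q1,q3,q4} on symbol a: members go to different blocks, giving {q0,q3,q4} and {q1}.
Split {q2,q5} by δ(·,b) → {q2} and {q5}.
No further refinement is possible. Final partition (4 blocks): {q2} | {q0,q3,q4} | {q1} | {q5}.
State q3 belongs to the block {q0,q3,q4}, which has 3 states.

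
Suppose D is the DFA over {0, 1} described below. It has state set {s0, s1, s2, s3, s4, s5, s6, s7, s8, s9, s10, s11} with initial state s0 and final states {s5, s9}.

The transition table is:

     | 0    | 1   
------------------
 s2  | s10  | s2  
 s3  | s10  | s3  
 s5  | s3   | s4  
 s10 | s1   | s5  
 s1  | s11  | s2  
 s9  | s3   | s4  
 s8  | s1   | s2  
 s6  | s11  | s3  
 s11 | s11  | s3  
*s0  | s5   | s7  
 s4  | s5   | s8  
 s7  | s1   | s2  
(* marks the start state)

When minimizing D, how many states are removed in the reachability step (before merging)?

2

Starting at s0 and following transitions, the reachable set is {s0, s1, s2, s3, s4, s5, s7, s8, s10, s11}. That leaves s6, s9 unreachable — 2 in total.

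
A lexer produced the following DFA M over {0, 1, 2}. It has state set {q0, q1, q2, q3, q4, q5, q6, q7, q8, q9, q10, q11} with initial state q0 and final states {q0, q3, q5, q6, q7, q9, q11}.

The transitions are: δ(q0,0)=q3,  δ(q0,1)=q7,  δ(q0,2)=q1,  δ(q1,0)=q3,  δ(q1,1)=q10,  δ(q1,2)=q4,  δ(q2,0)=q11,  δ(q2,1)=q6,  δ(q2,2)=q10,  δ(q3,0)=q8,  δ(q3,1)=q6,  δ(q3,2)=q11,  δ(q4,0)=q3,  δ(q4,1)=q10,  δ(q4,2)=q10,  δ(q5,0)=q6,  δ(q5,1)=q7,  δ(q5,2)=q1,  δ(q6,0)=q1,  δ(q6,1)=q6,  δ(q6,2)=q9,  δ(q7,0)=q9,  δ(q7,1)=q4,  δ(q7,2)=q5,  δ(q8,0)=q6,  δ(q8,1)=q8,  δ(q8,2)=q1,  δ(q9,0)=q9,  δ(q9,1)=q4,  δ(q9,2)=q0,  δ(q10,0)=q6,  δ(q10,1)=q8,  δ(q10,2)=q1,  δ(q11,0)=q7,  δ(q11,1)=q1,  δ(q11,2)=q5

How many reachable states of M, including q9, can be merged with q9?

First remove the unreachable states {q2}; 11 states remain.
Initial partition by acceptance: {q0,q3,q5,q6,q7,q9,q11} | {q1,q4,q8,q10}.
On input 0, block {q0,q3,q5,q6,q7,q9,q11} splits into {q0,q5,q7,q9,q11} and {q3,q6}.
On input 0, block {q0,q5,q7,q9,q11} splits into {q7,q9,q11} and {q0,q5}.
The partition is now stable with 4 blocks: {q7,q9,q11} | {q1,q4,q8,q10} | {q3,q6} | {q0,q5}.
State q9 belongs to the block {q7,q9,q11}, which has 3 states.

3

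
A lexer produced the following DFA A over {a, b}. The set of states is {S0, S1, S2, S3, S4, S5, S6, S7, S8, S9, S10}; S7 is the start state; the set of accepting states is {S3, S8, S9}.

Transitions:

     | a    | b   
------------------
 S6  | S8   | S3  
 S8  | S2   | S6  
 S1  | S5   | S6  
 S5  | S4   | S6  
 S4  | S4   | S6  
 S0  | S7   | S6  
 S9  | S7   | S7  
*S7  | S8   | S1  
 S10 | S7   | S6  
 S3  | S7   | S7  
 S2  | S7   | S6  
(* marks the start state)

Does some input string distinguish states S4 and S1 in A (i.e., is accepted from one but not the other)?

First remove the unreachable states {S0,S9,S10}; 8 states remain.
Initial partition by acceptance: {S3,S8} | {S1,S2,S4,S5,S6,S7}.
On input a, block {S1,S2,S4,S5,S6,S7} splits into {S1,S2,S4,S5} and {S6,S7}.
Refine {S3,S8} on symbol a: members go to different blocks, giving {S3} and {S8}.
Split {S1,S2,S4,S5} by δ(·,a) → {S1,S4,S5} and {S2}.
On input b, block {S6,S7} splits into {S6} and {S7}.
Stable partition: {S3} | {S1,S4,S5} | {S6} | {S8} | {S2} | {S7} — 6 equivalence classes.
S4 and S1 lie in the same block of the stable partition, so they are equivalent — no string distinguishes them.

No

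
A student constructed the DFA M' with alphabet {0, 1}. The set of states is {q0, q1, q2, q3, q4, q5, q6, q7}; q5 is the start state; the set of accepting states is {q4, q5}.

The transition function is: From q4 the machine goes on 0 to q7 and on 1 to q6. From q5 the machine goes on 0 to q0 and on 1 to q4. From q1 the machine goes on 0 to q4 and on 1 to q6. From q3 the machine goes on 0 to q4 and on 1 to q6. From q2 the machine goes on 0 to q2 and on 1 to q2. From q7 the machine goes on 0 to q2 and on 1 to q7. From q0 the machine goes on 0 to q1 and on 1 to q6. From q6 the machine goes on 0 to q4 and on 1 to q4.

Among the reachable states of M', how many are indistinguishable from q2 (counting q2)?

States {q3} cannot be reached from the start state, so discard them.
Initial partition by acceptance: {q4,q5} | {q0,q1,q2,q6,q7}.
Split {q4,q5} by δ(·,1) → {q4} and {q5}.
Refine {q0,q1,q2,q6,q7} on symbol 0: members go to different blocks, giving {q0,q2,q7} and {q1,q6}.
Split {q0,q2,q7} by δ(·,0) → {q2,q7} and {q0}.
Split {q1,q6} by δ(·,1) → {q1} and {q6}.
The partition is now stable with 6 blocks: {q4} | {q2,q7} | {q5} | {q1} | {q0} | {q6}.
The equivalence class containing q2 is {q2,q7}, of size 2.

2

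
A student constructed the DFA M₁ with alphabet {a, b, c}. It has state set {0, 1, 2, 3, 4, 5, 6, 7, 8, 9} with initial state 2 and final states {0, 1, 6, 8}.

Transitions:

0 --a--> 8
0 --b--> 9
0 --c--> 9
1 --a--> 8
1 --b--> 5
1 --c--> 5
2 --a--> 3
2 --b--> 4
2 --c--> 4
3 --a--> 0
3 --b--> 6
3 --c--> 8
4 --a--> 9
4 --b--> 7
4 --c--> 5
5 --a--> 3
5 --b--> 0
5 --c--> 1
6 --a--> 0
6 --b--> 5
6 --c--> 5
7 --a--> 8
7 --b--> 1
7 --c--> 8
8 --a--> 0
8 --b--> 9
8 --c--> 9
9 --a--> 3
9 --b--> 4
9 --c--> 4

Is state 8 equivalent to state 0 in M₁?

Yes

Every state is reachable, so we keep all 10.
Initial partition by acceptance: {0,1,6,8} | {2,3,4,5,7,9}.
Split {2,3,4,5,7,9} by δ(·,a) → {2,4,5,9} and {3,7}.
Split {2,4,5,9} by δ(·,a) → {2,5,9} and {4}.
On input b, block {2,5,9} splits into {2,9} and {5}.
Split {0,1,6,8} by δ(·,b) → {0,8} and {1,6}.
Stable partition: {0,8} | {2,9} | {3,7} | {4} | {5} | {1,6} — 6 equivalence classes.
8 and 0 lie in the same block of the stable partition, so they are equivalent — no string distinguishes them.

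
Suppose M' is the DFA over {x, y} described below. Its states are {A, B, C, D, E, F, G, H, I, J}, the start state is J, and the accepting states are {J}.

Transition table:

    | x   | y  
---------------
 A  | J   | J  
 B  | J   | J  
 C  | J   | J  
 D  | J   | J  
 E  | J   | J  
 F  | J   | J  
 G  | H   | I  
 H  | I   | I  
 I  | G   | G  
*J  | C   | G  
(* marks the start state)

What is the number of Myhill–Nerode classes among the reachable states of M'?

3

States {A,B,D,E,F} cannot be reached from the start state, so discard them.
P0 = {J} | {C,G,H,I}.
Split {C,G,H,I} by δ(·,x) → {G,H,I} and {C}.
Stable partition: {J} | {G,H,I} | {C} — 3 equivalence classes.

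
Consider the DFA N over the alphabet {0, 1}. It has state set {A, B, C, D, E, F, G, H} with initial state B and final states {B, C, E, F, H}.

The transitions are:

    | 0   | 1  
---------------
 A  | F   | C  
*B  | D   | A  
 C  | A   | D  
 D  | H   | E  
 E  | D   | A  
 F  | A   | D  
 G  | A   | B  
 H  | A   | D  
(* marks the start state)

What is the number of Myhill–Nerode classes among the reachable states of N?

2

First remove the unreachable states {G}; 7 states remain.
P0 = {B,C,E,F,H} | {A,D}.
The partition is now stable with 2 blocks: {B,C,E,F,H} | {A,D}.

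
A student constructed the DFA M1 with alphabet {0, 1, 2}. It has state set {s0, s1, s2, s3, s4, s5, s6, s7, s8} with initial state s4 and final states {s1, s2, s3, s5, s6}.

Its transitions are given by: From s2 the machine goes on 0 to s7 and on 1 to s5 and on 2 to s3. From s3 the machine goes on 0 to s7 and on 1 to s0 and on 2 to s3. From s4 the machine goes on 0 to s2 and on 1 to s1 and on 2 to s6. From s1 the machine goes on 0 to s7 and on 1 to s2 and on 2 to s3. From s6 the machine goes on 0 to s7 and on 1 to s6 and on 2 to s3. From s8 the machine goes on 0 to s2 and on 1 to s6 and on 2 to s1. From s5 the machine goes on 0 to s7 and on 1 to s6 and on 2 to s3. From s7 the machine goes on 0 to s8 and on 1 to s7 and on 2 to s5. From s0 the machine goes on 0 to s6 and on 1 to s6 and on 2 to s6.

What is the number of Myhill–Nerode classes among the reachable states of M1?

Start with accepting vs non-accepting: {s1,s2,s3,s5,s6} | {s0,s4,s7,s8}.
On input 1, block {s1,s2,s3,s5,s6} splits into {s1,s2,s5,s6} and {s3}.
Split {s0,s4,s7,s8} by δ(·,0) → {s0,s4,s8} and {s7}.
The partition is now stable with 4 blocks: {s1,s2,s5,s6} | {s0,s4,s8} | {s3} | {s7}.

4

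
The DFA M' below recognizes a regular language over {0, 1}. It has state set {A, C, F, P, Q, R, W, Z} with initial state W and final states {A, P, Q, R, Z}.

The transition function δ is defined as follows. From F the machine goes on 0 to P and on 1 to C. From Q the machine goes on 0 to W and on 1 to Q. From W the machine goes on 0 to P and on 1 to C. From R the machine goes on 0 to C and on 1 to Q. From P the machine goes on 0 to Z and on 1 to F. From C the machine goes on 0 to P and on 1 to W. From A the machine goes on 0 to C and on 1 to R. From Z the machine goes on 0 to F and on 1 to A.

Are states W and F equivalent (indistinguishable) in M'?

Every state is reachable, so we keep all 8.
P0 = {A,P,Q,R,Z} | {C,F,W}.
Split {A,P,Q,R,Z} by δ(·,0) → {A,Q,R,Z} and {P}.
The partition is now stable with 3 blocks: {A,Q,R,Z} | {C,F,W} | {P}.
W and F lie in the same block of the stable partition, so they are equivalent — no string distinguishes them.

Yes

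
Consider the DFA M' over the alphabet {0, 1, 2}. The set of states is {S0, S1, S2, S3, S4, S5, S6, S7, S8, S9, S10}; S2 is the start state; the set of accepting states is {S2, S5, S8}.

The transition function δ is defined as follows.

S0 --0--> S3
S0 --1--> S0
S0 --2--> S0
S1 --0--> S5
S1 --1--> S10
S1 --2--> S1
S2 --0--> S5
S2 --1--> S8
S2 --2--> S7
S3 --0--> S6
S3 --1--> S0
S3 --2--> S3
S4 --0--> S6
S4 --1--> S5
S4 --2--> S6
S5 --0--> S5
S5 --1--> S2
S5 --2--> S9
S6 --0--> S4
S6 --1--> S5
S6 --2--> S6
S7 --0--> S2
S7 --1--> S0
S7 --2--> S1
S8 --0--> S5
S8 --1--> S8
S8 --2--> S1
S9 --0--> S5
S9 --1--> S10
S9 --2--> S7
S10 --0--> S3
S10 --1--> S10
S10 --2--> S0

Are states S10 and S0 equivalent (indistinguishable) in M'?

All states are reachable from the start state.
P0 = {S2,S5,S8} | {S0,S1,S3,S4,S6,S7,S9,S10}.
On input 0, block {S0,S1,S3,S4,S6,S7,S9,S10} splits into {S0,S3,S4,S6,S10} and {S1,S7,S9}.
Refine {S0,S3,S4,S6,S10} on symbol 1: members go to different blocks, giving {S0,S3,S10} and {S4,S6}.
Split {S0,S3,S10} by δ(·,0) → {S0,S10} and {S3}.
Stable partition: {S2,S5,S8} | {S0,S10} | {S1,S7,S9} | {S4,S6} | {S3} — 5 equivalence classes.
S10 and S0 lie in the same block of the stable partition, so they are equivalent — no string distinguishes them.

Yes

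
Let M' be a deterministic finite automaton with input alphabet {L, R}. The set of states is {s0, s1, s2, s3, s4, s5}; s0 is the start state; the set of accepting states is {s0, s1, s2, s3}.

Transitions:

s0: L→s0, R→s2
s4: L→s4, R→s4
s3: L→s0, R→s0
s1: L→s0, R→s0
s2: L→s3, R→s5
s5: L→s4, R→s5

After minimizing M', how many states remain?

First remove the unreachable states {s1}; 5 states remain.
P0 = {s0,s2,s3} | {s4,s5}.
Split {s0,s2,s3} by δ(·,R) → {s0,s3} and {s2}.
Split {s0,s3} by δ(·,R) → {s0} and {s3}.
The partition is now stable with 4 blocks: {s0} | {s4,s5} | {s2} | {s3}.

4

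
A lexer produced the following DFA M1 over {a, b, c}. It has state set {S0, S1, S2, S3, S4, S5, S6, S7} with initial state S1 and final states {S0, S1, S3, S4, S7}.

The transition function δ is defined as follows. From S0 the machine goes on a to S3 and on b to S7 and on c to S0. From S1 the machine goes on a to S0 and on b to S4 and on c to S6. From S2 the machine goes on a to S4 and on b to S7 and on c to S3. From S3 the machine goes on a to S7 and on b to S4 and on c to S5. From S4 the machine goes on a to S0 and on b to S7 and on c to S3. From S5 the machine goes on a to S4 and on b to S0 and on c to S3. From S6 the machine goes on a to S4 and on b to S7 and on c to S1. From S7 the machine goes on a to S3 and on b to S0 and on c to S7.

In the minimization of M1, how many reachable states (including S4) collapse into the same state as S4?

First remove the unreachable states {S2}; 7 states remain.
Start with accepting vs non-accepting: {S0,S1,S3,S4,S7} | {S5,S6}.
On input c, block {S0,S1,S3,S4,S7} splits into {S0,S4,S7} and {S1,S3}.
Split {S0,S4,S7} by δ(·,a) → {S0,S7} and {S4}.
No further refinement is possible. Final partition (4 blocks): {S0,S7} | {S5,S6} | {S1,S3} | {S4}.
State S4 belongs to the block {S4}, which has 1 states.

1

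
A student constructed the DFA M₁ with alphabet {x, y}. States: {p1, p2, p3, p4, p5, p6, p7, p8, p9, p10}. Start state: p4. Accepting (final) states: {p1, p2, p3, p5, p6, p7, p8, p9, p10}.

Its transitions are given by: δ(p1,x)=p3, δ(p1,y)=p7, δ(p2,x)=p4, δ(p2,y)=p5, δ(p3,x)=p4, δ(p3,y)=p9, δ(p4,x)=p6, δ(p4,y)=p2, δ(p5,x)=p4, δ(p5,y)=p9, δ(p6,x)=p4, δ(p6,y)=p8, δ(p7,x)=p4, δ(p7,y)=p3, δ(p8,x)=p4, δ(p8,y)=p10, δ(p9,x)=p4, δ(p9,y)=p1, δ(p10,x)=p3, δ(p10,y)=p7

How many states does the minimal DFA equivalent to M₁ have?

5

P0 = {p1,p2,p3,p5,p6,p7,p8,p9,p10} | {p4}.
Split {p1,p2,p3,p5,p6,p7,p8,p9,p10} by δ(·,x) → {p2,p3,p5,p6,p7,p8,p9} and {p1,p10}.
Split {p2,p3,p5,p6,p7,p8,p9} by δ(·,y) → {p2,p3,p5,p6,p7} and {p8,p9}.
Split {p2,p3,p5,p6,p7} by δ(·,y) → {p3,p5,p6} and {p2,p7}.
Stable partition: {p3,p5,p6} | {p4} | {p1,p10} | {p8,p9} | {p2,p7} — 5 equivalence classes.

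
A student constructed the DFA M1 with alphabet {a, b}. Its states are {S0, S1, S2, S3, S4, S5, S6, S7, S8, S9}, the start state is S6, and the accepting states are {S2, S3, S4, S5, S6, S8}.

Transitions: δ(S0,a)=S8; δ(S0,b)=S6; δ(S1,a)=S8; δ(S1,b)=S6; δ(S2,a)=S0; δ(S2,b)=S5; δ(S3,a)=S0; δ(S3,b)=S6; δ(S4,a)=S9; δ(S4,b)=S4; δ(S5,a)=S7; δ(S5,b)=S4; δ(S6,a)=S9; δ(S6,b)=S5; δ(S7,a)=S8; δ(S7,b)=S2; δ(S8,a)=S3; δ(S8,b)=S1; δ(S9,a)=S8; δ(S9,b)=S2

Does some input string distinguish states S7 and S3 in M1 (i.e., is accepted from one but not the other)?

Yes

Initial partition by acceptance: {S2,S3,S4,S5,S6,S8} | {S0,S1,S7,S9}.
On input a, block {S2,S3,S4,S5,S6,S8} splits into {S2,S3,S4,S5,S6} and {S8}.
The partition is now stable with 3 blocks: {S2,S3,S4,S5,S6} | {S0,S1,S7,S9} | {S8}.
S7 and S3 end up in different blocks, so they are distinguishable. For instance, the string 'ε' is accepted from only S3.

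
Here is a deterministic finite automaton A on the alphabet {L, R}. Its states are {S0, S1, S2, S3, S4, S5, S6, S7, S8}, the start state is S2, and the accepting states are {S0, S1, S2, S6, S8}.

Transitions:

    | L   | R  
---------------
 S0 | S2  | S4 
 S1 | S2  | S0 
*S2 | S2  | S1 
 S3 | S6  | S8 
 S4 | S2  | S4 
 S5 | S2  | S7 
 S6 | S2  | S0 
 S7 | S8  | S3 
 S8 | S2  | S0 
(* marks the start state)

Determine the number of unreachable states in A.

5

Starting at S2 and following transitions, the reachable set is {S0, S1, S2, S4}. That leaves S3, S5, S6, S7, S8 unreachable — 5 in total.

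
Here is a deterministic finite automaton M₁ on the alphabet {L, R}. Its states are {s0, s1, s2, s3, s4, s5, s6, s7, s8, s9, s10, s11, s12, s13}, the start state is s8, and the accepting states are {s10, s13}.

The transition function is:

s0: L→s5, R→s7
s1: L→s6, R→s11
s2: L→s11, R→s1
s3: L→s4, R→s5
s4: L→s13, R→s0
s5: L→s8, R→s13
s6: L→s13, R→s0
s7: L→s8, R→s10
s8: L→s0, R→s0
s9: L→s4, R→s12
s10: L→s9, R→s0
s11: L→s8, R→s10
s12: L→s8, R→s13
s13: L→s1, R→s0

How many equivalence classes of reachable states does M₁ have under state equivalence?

6

Reachable states from the start: {s0,s1,s4,s5,s6,s7,s8,s9,s10,s11,s12,s13}. Unreachable: {s2,s3} — drop them.
Start with accepting vs non-accepting: {s10,s13} | {s0,s1,s4,s5,s6,s7,s8,s9,s11,s12}.
Split {s0,s1,s4,s5,s6,s7,s8,s9,s11,s12} by δ(·,L) → {s0,s1,s5,s7,s8,s9,s11,s12} and {s4,s6}.
Split {s0,s1,s5,s7,s8,s9,s11,s12} by δ(·,L) → {s0,s5,s7,s8,s11,s12} and {s1,s9}.
Refine {s0,s5,s7,s8,s11,s12} on symbol R: members go to different blocks, giving {s5,s7,s11,s12} and {s0,s8}.
Refine {s0,s8} on symbol L: members go to different blocks, giving {s0} and {s8}.
Stable partition: {s10,s13} | {s5,s7,s11,s12} | {s4,s6} | {s1,s9} | {s0} | {s8} — 6 equivalence classes.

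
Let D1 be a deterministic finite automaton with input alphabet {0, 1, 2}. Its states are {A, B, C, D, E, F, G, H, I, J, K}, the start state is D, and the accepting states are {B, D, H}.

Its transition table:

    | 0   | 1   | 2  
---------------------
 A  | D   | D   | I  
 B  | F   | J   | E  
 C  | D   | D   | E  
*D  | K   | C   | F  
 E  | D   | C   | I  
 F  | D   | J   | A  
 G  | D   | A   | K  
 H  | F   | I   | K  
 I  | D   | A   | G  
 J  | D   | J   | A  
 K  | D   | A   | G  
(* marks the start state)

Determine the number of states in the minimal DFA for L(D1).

4

States {B,H} cannot be reached from the start state, so discard them.
P0 = {D} | {A,C,E,F,G,I,J,K}.
Split {A,C,E,F,G,I,J,K} by δ(·,1) → {E,F,G,I,J,K} and {A,C}.
On input 1, block {E,F,G,I,J,K} splits into {E,G,I,K} and {F,J}.
Stable partition: {D} | {E,G,I,K} | {A,C} | {F,J} — 4 equivalence classes.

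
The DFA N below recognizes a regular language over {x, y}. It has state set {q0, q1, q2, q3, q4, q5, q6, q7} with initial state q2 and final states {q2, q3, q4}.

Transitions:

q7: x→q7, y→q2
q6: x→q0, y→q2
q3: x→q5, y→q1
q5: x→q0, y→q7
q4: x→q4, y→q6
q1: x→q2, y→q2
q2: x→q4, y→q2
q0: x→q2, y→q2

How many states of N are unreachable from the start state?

4

Starting at q2 and following transitions, the reachable set is {q0, q2, q4, q6}. That leaves q1, q3, q5, q7 unreachable — 4 in total.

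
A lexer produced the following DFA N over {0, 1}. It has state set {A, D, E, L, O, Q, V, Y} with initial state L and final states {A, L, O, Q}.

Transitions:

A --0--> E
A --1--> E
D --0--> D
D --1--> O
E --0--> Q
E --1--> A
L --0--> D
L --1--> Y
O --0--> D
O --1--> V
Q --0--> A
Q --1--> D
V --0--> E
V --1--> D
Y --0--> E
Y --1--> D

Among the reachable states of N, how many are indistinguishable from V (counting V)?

2

All states are reachable from the start state.
Start with accepting vs non-accepting: {A,L,O,Q} | {D,E,V,Y}.
On input 0, block {A,L,O,Q} splits into {A,L,O} and {Q}.
On input 0, block {D,E,V,Y} splits into {D,V,Y} and {E}.
Refine {A,L,O} on symbol 0: members go to different blocks, giving {L,O} and {A}.
On input 0, block {D,V,Y} splits into {V,Y} and {D}.
No further refinement is possible. Final partition (6 blocks): {L,O} | {V,Y} | {Q} | {E} | {A} | {D}.
State V belongs to the block {V,Y}, which has 2 states.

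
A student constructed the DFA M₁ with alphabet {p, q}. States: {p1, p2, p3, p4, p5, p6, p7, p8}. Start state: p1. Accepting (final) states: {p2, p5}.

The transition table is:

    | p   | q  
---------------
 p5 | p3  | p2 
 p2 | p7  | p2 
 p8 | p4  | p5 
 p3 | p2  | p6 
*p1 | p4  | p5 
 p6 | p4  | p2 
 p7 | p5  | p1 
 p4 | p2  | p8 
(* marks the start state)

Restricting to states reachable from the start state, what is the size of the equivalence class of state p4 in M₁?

P0 = {p2,p5} | {p1,p3,p4,p6,p7,p8}.
Refine {p1,p3,p4,p6,p7,p8} on symbol p: members go to different blocks, giving {p1,p6,p8} and {p3,p4,p7}.
The partition is now stable with 3 blocks: {p2,p5} | {p1,p6,p8} | {p3,p4,p7}.
The equivalence class containing p4 is {p3,p4,p7}, of size 3.

3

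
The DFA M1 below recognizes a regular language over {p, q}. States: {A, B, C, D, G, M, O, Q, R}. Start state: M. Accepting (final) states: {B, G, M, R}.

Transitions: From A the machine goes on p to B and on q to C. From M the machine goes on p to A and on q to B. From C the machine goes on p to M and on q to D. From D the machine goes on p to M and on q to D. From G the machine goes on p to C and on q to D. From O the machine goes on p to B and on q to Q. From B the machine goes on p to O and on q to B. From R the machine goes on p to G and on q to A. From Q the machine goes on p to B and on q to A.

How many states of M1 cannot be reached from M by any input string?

2

BFS from M reaches {A, B, C, D, M, O, Q}; the 2 state(s) G, R are never visited.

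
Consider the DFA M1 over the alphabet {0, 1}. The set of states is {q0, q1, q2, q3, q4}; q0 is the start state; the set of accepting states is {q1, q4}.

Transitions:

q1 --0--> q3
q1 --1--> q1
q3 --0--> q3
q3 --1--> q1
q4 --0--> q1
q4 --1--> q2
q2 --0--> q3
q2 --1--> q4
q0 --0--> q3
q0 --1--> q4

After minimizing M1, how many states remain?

4

All states are reachable from the start state.
Initial partition by acceptance: {q1,q4} | {q0,q2,q3}.
Refine {q1,q4} on symbol 0: members go to different blocks, giving {q1} and {q4}.
Refine {q0,q2,q3} on symbol 1: members go to different blocks, giving {q0,q2} and {q3}.
The partition is now stable with 4 blocks: {q1} | {q0,q2} | {q4} | {q3}.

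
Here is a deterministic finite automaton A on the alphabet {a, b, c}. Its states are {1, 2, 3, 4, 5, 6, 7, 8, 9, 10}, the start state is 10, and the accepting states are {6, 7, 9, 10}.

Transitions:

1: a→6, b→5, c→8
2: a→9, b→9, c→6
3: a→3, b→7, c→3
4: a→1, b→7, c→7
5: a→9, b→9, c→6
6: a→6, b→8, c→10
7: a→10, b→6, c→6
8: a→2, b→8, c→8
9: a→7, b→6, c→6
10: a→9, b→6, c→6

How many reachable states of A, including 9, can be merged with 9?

Reachable states from the start: {2,6,7,8,9,10}. Unreachable: {1,3,4,5} — drop them.
P0 = {6,7,9,10} | {2,8}.
Refine {6,7,9,10} on symbol b: members go to different blocks, giving {7,9,10} and {6}.
On input a, block {2,8} splits into {2} and {8}.
No further refinement is possible. Final partition (4 blocks): {7,9,10} | {2} | {6} | {8}.
State 9 belongs to the block {7,9,10}, which has 3 states.

3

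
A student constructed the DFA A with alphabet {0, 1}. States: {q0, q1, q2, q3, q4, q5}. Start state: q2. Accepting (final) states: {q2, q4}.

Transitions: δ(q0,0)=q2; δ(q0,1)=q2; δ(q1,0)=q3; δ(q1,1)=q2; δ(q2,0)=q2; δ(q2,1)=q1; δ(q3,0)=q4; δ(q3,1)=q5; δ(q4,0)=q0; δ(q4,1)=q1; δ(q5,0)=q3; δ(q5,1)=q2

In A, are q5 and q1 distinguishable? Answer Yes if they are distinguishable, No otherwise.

No

Every state is reachable, so we keep all 6.
P0 = {q2,q4} | {q0,q1,q3,q5}.
Split {q2,q4} by δ(·,0) → {q2} and {q4}.
Refine {q0,q1,q3,q5} on symbol 0: members go to different blocks, giving {q1,q5} and {q0} and {q3}.
Stable partition: {q2} | {q1,q5} | {q4} | {q0} | {q3} — 5 equivalence classes.
q5 and q1 lie in the same block of the stable partition, so they are equivalent — no string distinguishes them.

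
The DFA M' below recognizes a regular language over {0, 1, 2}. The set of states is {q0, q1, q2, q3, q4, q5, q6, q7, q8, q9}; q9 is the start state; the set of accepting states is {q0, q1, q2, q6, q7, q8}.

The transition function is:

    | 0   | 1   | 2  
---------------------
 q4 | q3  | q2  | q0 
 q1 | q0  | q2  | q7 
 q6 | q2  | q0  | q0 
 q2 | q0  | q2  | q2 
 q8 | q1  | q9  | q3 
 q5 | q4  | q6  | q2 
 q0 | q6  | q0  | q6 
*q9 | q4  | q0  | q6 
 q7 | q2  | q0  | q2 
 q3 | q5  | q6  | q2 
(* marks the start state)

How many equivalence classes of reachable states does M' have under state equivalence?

2

Reachable states from the start: {q0,q2,q3,q4,q5,q6,q9}. Unreachable: {q1,q7,q8} — drop them.
Start with accepting vs non-accepting: {q0,q2,q6} | {q3,q4,q5,q9}.
Stable partition: {q0,q2,q6} | {q3,q4,q5,q9} — 2 equivalence classes.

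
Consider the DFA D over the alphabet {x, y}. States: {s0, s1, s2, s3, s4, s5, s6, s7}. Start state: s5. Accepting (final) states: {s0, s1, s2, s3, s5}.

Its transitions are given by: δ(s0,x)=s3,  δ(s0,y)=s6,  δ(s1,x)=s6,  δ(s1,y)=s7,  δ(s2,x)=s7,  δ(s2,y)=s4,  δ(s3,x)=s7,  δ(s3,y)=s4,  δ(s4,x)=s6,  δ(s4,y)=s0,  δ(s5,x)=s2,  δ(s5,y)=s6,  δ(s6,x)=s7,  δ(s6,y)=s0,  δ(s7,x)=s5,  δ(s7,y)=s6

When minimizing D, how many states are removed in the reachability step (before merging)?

No path from s5 leads to s1; the other 7 states are all reachable.

1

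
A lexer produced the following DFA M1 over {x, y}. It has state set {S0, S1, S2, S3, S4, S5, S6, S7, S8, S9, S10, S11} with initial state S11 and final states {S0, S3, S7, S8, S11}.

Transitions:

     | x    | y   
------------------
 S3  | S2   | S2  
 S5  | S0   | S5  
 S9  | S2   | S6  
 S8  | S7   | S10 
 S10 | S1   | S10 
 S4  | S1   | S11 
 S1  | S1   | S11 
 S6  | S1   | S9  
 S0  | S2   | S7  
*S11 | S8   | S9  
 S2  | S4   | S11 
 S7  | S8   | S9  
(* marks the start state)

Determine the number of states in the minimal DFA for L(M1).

3

States {S0,S3,S5} cannot be reached from the start state, so discard them.
Initial partition by acceptance: {S7,S8,S11} | {S1,S2,S4,S6,S9,S10}.
Refine {S1,S2,S4,S6,S9,S10} on symbol y: members go to different blocks, giving {S1,S2,S4} and {S6,S9,S10}.
No further refinement is possible. Final partition (3 blocks): {S7,S8,S11} | {S1,S2,S4} | {S6,S9,S10}.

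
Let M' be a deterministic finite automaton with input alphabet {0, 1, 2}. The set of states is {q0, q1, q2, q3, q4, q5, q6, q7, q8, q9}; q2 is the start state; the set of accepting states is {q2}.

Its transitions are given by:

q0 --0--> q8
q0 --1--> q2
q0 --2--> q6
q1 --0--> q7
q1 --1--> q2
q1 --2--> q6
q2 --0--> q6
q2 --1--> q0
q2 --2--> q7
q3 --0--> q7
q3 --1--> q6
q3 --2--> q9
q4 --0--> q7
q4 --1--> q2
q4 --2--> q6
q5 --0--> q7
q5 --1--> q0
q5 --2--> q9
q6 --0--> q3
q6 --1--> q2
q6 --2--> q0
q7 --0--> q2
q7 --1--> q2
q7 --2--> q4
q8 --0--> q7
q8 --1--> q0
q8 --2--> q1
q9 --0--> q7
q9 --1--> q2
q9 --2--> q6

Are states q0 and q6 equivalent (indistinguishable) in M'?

Yes

First remove the unreachable states {q5}; 9 states remain.
Start with accepting vs non-accepting: {q2} | {q0,q1,q3,q4,q6,q7,q8,q9}.
Refine {q0,q1,q3,q4,q6,q7,q8,q9} on symbol 0: members go to different blocks, giving {q0,q1,q3,q4,q6,q8,q9} and {q7}.
Refine {q0,q1,q3,q4,q6,q8,q9} on symbol 0: members go to different blocks, giving {q1,q3,q4,q8,q9} and {q0,q6}.
On input 1, block {q1,q3,q4,q8,q9} splits into {q1,q4,q9} and {q3,q8}.
No further refinement is possible. Final partition (5 blocks): {q2} | {q1,q4,q9} | {q7} | {q0,q6} | {q3,q8}.
q0 and q6 lie in the same block of the stable partition, so they are equivalent — no string distinguishes them.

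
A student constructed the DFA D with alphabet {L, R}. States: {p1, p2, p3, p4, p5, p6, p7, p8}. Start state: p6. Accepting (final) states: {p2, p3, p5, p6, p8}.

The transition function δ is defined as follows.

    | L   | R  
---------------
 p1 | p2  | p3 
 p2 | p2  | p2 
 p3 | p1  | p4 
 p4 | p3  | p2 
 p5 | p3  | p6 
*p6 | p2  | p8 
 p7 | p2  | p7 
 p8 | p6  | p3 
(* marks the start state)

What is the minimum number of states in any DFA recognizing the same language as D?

6

Reachable states from the start: {p1,p2,p3,p4,p6,p8}. Unreachable: {p5,p7} — drop them.
Initial partition by acceptance: {p2,p3,p6,p8} | {p1,p4}.
Refine {p2,p3,p6,p8} on symbol L: members go to different blocks, giving {p2,p6,p8} and {p3}.
On input R, block {p2,p6,p8} splits into {p2,p6} and {p8}.
On input R, block {p2,p6} splits into {p2} and {p6}.
Split {p1,p4} by δ(·,L) → {p1} and {p4}.
No further refinement is possible. Final partition (6 blocks): {p2} | {p1} | {p3} | {p8} | {p6} | {p4}.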